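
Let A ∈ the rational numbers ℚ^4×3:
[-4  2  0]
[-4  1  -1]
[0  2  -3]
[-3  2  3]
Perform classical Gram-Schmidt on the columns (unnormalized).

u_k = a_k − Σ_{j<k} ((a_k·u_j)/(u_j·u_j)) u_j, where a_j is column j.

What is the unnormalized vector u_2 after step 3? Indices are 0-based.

u_2 = (-70/209, -410/209, -365/209, 640/209)

Step 1: u_0 = a_0 = (-4, -4, 0, -3).
Step 2: u_1 = a_1 − (-18/41)·u_0 = (10/41, -31/41, 2, 28/41).
Step 3: u_2 = a_2 − (-5/41)·u_0 − (-131/209)·u_1 = (-70/209, -410/209, -365/209, 640/209).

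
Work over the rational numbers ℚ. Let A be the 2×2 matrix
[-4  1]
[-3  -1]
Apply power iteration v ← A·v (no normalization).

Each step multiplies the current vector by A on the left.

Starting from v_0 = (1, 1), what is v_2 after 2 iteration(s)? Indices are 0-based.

v_2 = (8, 13)

v_0 = (1, 1).
v_1 = A·v_0 = (-3, -4).
v_2 = A·v_1 = (8, 13).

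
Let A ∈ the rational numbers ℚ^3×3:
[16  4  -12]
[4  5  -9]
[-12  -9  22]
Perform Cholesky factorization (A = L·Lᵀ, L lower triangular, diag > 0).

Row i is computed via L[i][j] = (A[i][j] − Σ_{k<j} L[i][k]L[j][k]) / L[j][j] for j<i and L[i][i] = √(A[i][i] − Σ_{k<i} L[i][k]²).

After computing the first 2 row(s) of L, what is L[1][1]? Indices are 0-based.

Step 1: L[0][0] = √(16) = 4.
  L[1][0] = (4) / L[0][0] = 1.
Step 2: L[1][1] = √(4) = 2.

L[1][1] = 2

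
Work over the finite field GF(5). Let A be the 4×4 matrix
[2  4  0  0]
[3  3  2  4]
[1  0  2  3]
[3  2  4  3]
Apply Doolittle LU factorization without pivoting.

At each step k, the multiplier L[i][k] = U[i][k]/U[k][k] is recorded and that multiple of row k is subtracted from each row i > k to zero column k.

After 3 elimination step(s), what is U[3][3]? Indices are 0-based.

U[3][3] = 2

[col 0] pivot 2
  R1 -= 4*R0 → (0, 2, 2, 4)  (L[1][0] := 4)
  R2 -= 3*R0 → (0, 3, 2, 3)  (L[2][0] := 3)
  R3 -= 4*R0 → (0, 1, 4, 3)  (L[3][0] := 4)
[col 1] pivot 2
  R2 -= 4*R1 → (0, 0, 4, 2)  (L[2][1] := 4)
  R3 -= 3*R1 → (0, 0, 3, 1)  (L[3][1] := 3)
[col 2] pivot 4
  R3 -= 2*R2 → (0, 0, 0, 2)  (L[3][2] := 2)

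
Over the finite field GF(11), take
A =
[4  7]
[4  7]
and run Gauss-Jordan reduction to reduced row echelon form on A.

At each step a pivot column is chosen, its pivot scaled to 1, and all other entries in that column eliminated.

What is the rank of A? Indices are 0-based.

rank = 1

[1] R0 /= 4  ⇒  (1, 10)
     R1 -= 4·R0  ⇒  (0, 0)
column 1 empty below row 1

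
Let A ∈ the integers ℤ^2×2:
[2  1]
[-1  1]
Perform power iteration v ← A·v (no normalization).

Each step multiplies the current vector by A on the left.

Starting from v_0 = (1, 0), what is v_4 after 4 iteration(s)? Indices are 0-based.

v_4 = (0, -9)

v_0 = (1, 0).
v_1 = A·v_0 = (2, -1).
v_2 = A·v_1 = (3, -3).
v_3 = A·v_2 = (3, -6).
v_4 = A·v_3 = (0, -9).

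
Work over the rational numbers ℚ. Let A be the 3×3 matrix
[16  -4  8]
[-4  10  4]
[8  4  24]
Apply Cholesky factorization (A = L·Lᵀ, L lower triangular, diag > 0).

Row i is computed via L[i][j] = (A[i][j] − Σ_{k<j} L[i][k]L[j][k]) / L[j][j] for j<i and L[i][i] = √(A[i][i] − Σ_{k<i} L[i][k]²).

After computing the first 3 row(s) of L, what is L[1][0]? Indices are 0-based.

L[1][0] = -1

Step 1: L[0][0] = √(16) = 4.
  L[1][0] = (-4) / L[0][0] = -1.
Step 2: L[1][1] = √(9) = 3.
  L[2][0] = (8) / L[0][0] = 2.
  L[2][1] = (6) / L[1][1] = 2.
Step 3: L[2][2] = √(16) = 4.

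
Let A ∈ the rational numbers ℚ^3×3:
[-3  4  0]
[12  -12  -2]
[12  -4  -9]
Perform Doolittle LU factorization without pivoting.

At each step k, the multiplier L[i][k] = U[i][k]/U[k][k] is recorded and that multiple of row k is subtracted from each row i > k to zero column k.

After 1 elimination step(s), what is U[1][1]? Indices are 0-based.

U[1][1] = 4

Step 1: pivot at (0,0) is -3.
  row1 ← row1 − (-4)·row0  ⇒  L[1][0]=-4, U row1=(0, 4, -2)
  row2 ← row2 − (-4)·row0  ⇒  L[2][0]=-4, U row2=(0, 12, -9)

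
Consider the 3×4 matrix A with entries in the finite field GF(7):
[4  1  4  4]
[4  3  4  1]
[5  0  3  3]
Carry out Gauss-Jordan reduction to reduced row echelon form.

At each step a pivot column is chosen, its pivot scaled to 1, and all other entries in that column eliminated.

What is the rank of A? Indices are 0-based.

[1] R0 /= 4  ⇒  (1, 2, 1, 1)
     R1 -= 4·R0  ⇒  (0, 2, 0, 4)
     R2 -= 5·R0  ⇒  (0, 4, 5, 5)
[2] R1 /= 2  ⇒  (0, 1, 0, 2)
     R0 -= 2·R1  ⇒  (1, 0, 1, 4)
     R2 -= 4·R1  ⇒  (0, 0, 5, 4)
[3] R2 /= 5  ⇒  (0, 0, 1, 5)
     R0 -= 1·R2  ⇒  (1, 0, 0, 6)

rank = 3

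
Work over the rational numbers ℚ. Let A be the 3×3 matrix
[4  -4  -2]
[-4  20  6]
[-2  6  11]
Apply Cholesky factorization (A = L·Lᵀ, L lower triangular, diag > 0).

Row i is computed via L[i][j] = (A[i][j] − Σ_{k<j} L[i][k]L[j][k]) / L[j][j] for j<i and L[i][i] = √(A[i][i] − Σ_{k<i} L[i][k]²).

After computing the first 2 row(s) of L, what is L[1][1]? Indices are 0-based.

Step 1: L[0][0] = √(4) = 2.
  L[1][0] = (-4) / L[0][0] = -2.
Step 2: L[1][1] = √(16) = 4.

L[1][1] = 4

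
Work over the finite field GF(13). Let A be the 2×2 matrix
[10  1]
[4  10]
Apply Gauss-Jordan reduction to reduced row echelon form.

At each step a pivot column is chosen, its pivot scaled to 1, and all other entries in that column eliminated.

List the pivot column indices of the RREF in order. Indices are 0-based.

pivot columns: 0, 1

step 1: normalize row 0 (÷10) = (1, 4)
  row 1: subtract 4×row0 = (0, 7)
step 2: normalize row 1 (÷7) = (0, 1)
  row 0: subtract 4×row1 = (1, 0)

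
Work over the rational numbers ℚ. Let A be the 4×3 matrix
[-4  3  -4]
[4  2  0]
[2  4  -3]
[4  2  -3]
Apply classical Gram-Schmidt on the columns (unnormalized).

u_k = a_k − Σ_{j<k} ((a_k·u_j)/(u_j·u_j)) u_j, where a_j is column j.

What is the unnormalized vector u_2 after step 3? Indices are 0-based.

u_2 = (-42/131, 158/131, 70/131, -235/131)

Step 1: u_0 = a_0 = (-4, 4, 2, 4).
Step 2: u_1 = a_1 − (3/13)·u_0 = (51/13, 14/13, 46/13, 14/13).
Step 3: u_2 = a_2 − (-1/26)·u_0 − (-128/131)·u_1 = (-42/131, 158/131, 70/131, -235/131).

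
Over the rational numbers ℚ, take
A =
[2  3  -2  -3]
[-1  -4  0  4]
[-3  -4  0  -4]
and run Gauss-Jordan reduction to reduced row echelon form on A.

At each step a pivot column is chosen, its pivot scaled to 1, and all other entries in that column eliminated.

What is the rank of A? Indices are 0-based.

pivot(0,0)=2: scale R0 → (1, 3/2, -1, -3/2)
  clear (1,0): R1 −= (-1)R0 → (0, -5/2, -1, 5/2)
  clear (2,0): R2 −= (-3)R0 → (0, 1/2, -3, -17/2)
pivot(1,1)=-5/2: scale R1 → (0, 1, 2/5, -1)
  clear (0,1): R0 −= (3/2)R1 → (1, 0, -8/5, 0)
  clear (2,1): R2 −= (1/2)R1 → (0, 0, -16/5, -8)
pivot(2,2)=-16/5: scale R2 → (0, 0, 1, 5/2)
  clear (0,2): R0 −= (-8/5)R2 → (1, 0, 0, 4)
  clear (1,2): R1 −= (2/5)R2 → (0, 1, 0, -2)

rank = 3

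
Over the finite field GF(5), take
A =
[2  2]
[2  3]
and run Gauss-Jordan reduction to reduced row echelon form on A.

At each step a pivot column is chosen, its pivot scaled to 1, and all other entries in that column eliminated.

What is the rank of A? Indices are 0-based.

rank = 2

step 1: normalize row 0 (÷2) = (1, 1)
  row 1: subtract 2×row0 = (0, 1)
step 2: normalize row 1 (÷1) = (0, 1)
  row 0: subtract 1×row1 = (1, 0)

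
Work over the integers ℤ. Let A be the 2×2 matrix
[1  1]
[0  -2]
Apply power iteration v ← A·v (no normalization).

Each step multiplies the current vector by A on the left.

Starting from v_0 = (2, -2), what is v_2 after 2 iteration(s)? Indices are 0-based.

v_2 = (4, -8)

v_0 = (2, -2).
v_1 = A·v_0 = (0, 4).
v_2 = A·v_1 = (4, -8).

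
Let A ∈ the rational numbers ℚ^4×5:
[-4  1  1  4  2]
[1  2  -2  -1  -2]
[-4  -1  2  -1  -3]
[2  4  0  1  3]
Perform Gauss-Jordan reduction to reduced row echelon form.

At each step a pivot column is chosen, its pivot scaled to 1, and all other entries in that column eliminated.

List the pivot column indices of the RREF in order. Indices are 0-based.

step 1: normalize row 0 (÷-4) = (1, -1/4, -1/4, -1, -1/2)
  row 1: subtract 1×row0 = (0, 9/4, -7/4, 0, -3/2)
  row 2: subtract -4×row0 = (0, -2, 1, -5, -5)
  row 3: subtract 2×row0 = (0, 9/2, 1/2, 3, 4)
step 2: normalize row 1 (÷9/4) = (0, 1, -7/9, 0, -2/3)
  row 0: subtract -1/4×row1 = (1, 0, -4/9, -1, -2/3)
  row 2: subtract -2×row1 = (0, 0, -5/9, -5, -19/3)
  row 3: subtract 9/2×row1 = (0, 0, 4, 3, 7)
step 3: normalize row 2 (÷-5/9) = (0, 0, 1, 9, 57/5)
  row 0: subtract -4/9×row2 = (1, 0, 0, 3, 22/5)
  row 1: subtract -7/9×row2 = (0, 1, 0, 7, 41/5)
  row 3: subtract 4×row2 = (0, 0, 0, -33, -193/5)
step 4: normalize row 3 (÷-33) = (0, 0, 0, 1, 193/165)
  row 0: subtract 3×row3 = (1, 0, 0, 0, 49/55)
  row 1: subtract 7×row3 = (0, 1, 0, 0, 2/165)
  row 2: subtract 9×row3 = (0, 0, 1, 0, 48/55)

pivot columns: 0, 1, 2, 3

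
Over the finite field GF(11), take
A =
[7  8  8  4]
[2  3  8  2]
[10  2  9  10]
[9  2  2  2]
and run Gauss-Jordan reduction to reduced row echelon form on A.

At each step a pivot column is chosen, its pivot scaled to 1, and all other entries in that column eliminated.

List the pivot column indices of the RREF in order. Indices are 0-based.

pivot(0,0)=7: scale R0 → (1, 9, 9, 10)
  clear (1,0): R1 −= (2)R0 → (0, 7, 1, 4)
  clear (2,0): R2 −= (10)R0 → (0, 0, 7, 9)
  clear (3,0): R3 −= (9)R0 → (0, 9, 9, 0)
pivot(1,1)=7: scale R1 → (0, 1, 8, 10)
  clear (0,1): R0 −= (9)R1 → (1, 0, 3, 8)
  clear (3,1): R3 −= (9)R1 → (0, 0, 3, 9)
pivot(2,2)=7: scale R2 → (0, 0, 1, 6)
  clear (0,2): R0 −= (3)R2 → (1, 0, 0, 1)
  clear (1,2): R1 −= (8)R2 → (0, 1, 0, 6)
  clear (3,2): R3 −= (3)R2 → (0, 0, 0, 2)
pivot(3,3)=2: scale R3 → (0, 0, 0, 1)
  clear (0,3): R0 −= (1)R3 → (1, 0, 0, 0)
  clear (1,3): R1 −= (6)R3 → (0, 1, 0, 0)
  clear (2,3): R2 −= (6)R3 → (0, 0, 1, 0)

pivot columns: 0, 1, 2, 3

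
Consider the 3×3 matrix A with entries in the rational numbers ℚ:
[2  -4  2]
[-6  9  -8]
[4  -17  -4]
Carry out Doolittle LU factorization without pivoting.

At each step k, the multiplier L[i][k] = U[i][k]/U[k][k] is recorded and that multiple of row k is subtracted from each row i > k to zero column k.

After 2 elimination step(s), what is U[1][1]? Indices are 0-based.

k=0: U[0][0]=2
  eliminate (1,0): mult=-3, new row 1: (0, -3, -2); set L[1][0]=-3
  eliminate (2,0): mult=2, new row 2: (0, -9, -8); set L[2][0]=2
k=1: U[1][1]=-3
  eliminate (2,1): mult=3, new row 2: (0, 0, -2); set L[2][1]=3

U[1][1] = -3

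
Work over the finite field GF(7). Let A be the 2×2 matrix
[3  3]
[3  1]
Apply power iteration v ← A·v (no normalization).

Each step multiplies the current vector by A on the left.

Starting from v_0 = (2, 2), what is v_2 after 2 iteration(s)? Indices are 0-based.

v_0 = (2, 2).
v_1 = A·v_0 = (5, 1).
v_2 = A·v_1 = (4, 2).

v_2 = (4, 2)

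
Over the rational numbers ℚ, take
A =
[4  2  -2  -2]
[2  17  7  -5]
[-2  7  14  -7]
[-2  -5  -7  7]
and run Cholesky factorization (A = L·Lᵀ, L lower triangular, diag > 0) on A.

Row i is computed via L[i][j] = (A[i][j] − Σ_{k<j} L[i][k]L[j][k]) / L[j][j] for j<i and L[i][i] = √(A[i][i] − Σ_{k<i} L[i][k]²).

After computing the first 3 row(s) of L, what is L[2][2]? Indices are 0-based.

Step 1: L[0][0] = √(4) = 2.
  L[1][0] = (2) / L[0][0] = 1.
Step 2: L[1][1] = √(16) = 4.
  L[2][0] = (-2) / L[0][0] = -1.
  L[2][1] = (8) / L[1][1] = 2.
Step 3: L[2][2] = √(9) = 3.

L[2][2] = 3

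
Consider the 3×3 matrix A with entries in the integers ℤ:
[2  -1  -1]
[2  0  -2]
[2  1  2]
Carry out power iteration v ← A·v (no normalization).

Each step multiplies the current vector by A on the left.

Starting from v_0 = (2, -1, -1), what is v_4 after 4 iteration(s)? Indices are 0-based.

v_0 = (2, -1, -1).
v_1 = A·v_0 = (6, 6, 1).
v_2 = A·v_1 = (5, 10, 20).
v_3 = A·v_2 = (-20, -30, 60).
v_4 = A·v_3 = (-70, -160, 50).

v_4 = (-70, -160, 50)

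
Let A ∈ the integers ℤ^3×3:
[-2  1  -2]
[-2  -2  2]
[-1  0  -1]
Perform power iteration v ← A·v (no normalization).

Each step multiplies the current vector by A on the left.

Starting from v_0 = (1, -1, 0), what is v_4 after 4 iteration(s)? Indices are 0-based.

v_4 = (48, 48, 32)

v_0 = (1, -1, 0).
v_1 = A·v_0 = (-3, 0, -1).
v_2 = A·v_1 = (8, 4, 4).
v_3 = A·v_2 = (-20, -16, -12).
v_4 = A·v_3 = (48, 48, 32).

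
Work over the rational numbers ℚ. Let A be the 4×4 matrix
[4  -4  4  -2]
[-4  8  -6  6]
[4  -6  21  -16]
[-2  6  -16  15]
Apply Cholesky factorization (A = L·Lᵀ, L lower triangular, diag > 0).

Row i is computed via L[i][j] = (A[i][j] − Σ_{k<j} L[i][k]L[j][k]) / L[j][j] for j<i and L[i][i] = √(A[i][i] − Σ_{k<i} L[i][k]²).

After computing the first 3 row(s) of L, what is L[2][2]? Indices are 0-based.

Step 1: L[0][0] = √(4) = 2.
  L[1][0] = (-4) / L[0][0] = -2.
Step 2: L[1][1] = √(4) = 2.
  L[2][0] = (4) / L[0][0] = 2.
  L[2][1] = (-2) / L[1][1] = -1.
Step 3: L[2][2] = √(16) = 4.

L[2][2] = 4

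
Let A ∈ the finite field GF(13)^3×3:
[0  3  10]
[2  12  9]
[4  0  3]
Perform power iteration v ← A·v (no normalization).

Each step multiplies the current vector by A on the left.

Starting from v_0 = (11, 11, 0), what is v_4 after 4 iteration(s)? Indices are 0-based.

v_0 = (11, 11, 0).
v_1 = A·v_0 = (7, 11, 5).
v_2 = A·v_1 = (5, 9, 4).
v_3 = A·v_2 = (2, 11, 6).
v_4 = A·v_3 = (2, 8, 0).

v_4 = (2, 8, 0)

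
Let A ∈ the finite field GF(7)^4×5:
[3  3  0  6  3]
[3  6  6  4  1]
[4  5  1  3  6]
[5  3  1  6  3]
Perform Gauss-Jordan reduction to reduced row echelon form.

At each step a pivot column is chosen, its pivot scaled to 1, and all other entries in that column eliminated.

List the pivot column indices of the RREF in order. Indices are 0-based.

[1] R0 /= 3  ⇒  (1, 1, 0, 2, 1)
     R1 -= 3·R0  ⇒  (0, 3, 6, 5, 5)
     R2 -= 4·R0  ⇒  (0, 1, 1, 2, 2)
     R3 -= 5·R0  ⇒  (0, 5, 1, 3, 5)
[2] R1 /= 3  ⇒  (0, 1, 2, 4, 4)
     R0 -= 1·R1  ⇒  (1, 0, 5, 5, 4)
     R2 -= 1·R1  ⇒  (0, 0, 6, 5, 5)
     R3 -= 5·R1  ⇒  (0, 0, 5, 4, 6)
[3] R2 /= 6  ⇒  (0, 0, 1, 2, 2)
     R0 -= 5·R2  ⇒  (1, 0, 0, 2, 1)
     R1 -= 2·R2  ⇒  (0, 1, 0, 0, 0)
     R3 -= 5·R2  ⇒  (0, 0, 0, 1, 3)
[4] R3 /= 1  ⇒  (0, 0, 0, 1, 3)
     R0 -= 2·R3  ⇒  (1, 0, 0, 0, 2)
     R2 -= 2·R3  ⇒  (0, 0, 1, 0, 3)

pivot columns: 0, 1, 2, 3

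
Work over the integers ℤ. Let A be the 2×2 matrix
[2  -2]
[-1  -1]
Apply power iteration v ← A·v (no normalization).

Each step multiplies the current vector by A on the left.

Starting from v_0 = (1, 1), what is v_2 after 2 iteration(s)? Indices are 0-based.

v_0 = (1, 1).
v_1 = A·v_0 = (0, -2).
v_2 = A·v_1 = (4, 2).

v_2 = (4, 2)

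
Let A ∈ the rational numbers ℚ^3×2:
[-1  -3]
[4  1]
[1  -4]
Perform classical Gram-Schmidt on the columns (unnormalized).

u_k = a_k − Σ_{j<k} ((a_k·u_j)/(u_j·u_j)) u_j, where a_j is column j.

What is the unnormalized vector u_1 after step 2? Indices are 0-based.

u_1 = (-17/6, 1/3, -25/6)

Step 1: u_0 = a_0 = (-1, 4, 1).
Step 2: u_1 = a_1 − (1/6)·u_0 = (-17/6, 1/3, -25/6).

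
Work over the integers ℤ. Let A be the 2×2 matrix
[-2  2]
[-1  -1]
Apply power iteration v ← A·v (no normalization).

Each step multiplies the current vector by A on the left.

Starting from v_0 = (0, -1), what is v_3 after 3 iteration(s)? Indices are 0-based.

v_3 = (-10, -7)

v_0 = (0, -1).
v_1 = A·v_0 = (-2, 1).
v_2 = A·v_1 = (6, 1).
v_3 = A·v_2 = (-10, -7).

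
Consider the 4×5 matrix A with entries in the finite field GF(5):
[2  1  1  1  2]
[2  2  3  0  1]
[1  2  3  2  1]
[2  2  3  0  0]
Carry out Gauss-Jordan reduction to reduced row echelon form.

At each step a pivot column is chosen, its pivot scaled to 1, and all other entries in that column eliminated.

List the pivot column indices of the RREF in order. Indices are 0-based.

step 1: normalize row 0 (÷2) = (1, 3, 3, 3, 1)
  row 1: subtract 2×row0 = (0, 1, 2, 4, 4)
  row 2: subtract 1×row0 = (0, 4, 0, 4, 0)
  row 3: subtract 2×row0 = (0, 1, 2, 4, 3)
step 2: normalize row 1 (÷1) = (0, 1, 2, 4, 4)
  row 0: subtract 3×row1 = (1, 0, 2, 1, 4)
  row 2: subtract 4×row1 = (0, 0, 2, 3, 4)
  row 3: subtract 1×row1 = (0, 0, 0, 0, 4)
step 3: normalize row 2 (÷2) = (0, 0, 1, 4, 2)
  row 0: subtract 2×row2 = (1, 0, 0, 3, 0)
  row 1: subtract 2×row2 = (0, 1, 0, 1, 0)
skip col 3 (zero from row 3)
step 4: normalize row 3 (÷4) = (0, 0, 0, 0, 1)
  row 2: subtract 2×row3 = (0, 0, 1, 4, 0)

pivot columns: 0, 1, 2, 4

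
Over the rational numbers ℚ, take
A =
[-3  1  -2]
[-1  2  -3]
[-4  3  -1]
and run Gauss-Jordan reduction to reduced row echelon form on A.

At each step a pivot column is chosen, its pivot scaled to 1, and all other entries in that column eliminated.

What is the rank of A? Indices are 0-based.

pivot(0,0)=-3: scale R0 → (1, -1/3, 2/3)
  clear (1,0): R1 −= (-1)R0 → (0, 5/3, -7/3)
  clear (2,0): R2 −= (-4)R0 → (0, 5/3, 5/3)
pivot(1,1)=5/3: scale R1 → (0, 1, -7/5)
  clear (0,1): R0 −= (-1/3)R1 → (1, 0, 1/5)
  clear (2,1): R2 −= (5/3)R1 → (0, 0, 4)
pivot(2,2)=4: scale R2 → (0, 0, 1)
  clear (0,2): R0 −= (1/5)R2 → (1, 0, 0)
  clear (1,2): R1 −= (-7/5)R2 → (0, 1, 0)

rank = 3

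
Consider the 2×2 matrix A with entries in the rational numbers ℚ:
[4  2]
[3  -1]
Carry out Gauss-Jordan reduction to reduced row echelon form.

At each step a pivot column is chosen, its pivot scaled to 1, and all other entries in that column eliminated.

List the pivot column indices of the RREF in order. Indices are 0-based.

pivot columns: 0, 1

[1] R0 /= 4  ⇒  (1, 1/2)
     R1 -= 3·R0  ⇒  (0, -5/2)
[2] R1 /= -5/2  ⇒  (0, 1)
     R0 -= 1/2·R1  ⇒  (1, 0)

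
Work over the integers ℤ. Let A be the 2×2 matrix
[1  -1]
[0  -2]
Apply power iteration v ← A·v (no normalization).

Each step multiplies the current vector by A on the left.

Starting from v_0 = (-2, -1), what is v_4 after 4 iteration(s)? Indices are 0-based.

v_0 = (-2, -1).
v_1 = A·v_0 = (-1, 2).
v_2 = A·v_1 = (-3, -4).
v_3 = A·v_2 = (1, 8).
v_4 = A·v_3 = (-7, -16).

v_4 = (-7, -16)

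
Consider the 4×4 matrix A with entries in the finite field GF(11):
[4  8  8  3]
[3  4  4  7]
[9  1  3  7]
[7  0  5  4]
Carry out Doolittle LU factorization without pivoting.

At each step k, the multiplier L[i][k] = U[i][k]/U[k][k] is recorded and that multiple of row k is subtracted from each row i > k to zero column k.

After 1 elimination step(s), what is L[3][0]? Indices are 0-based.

Step 1: pivot at (0,0) is 4.
  row1 ← row1 − (9)·row0  ⇒  L[1][0]=9, U row1=(0, 9, 9, 2)
  row2 ← row2 − (5)·row0  ⇒  L[2][0]=5, U row2=(0, 5, 7, 3)
  row3 ← row3 − (10)·row0  ⇒  L[3][0]=10, U row3=(0, 8, 2, 7)

L[3][0] = 10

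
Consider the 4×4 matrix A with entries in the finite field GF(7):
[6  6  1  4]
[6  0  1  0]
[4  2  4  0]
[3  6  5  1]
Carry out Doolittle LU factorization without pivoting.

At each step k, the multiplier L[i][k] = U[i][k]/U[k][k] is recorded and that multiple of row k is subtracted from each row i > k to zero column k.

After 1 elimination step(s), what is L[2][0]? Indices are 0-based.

k=0: U[0][0]=6
  eliminate (1,0): mult=1, new row 1: (0, 1, 0, 3); set L[1][0]=1
  eliminate (2,0): mult=3, new row 2: (0, 5, 1, 2); set L[2][0]=3
  eliminate (3,0): mult=4, new row 3: (0, 3, 1, 6); set L[3][0]=4

L[2][0] = 3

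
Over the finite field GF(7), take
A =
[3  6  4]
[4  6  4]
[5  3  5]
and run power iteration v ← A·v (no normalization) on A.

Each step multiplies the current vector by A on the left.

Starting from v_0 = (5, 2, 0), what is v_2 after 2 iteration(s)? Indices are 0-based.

v_2 = (5, 4, 1)

v_0 = (5, 2, 0).
v_1 = A·v_0 = (6, 4, 3).
v_2 = A·v_1 = (5, 4, 1).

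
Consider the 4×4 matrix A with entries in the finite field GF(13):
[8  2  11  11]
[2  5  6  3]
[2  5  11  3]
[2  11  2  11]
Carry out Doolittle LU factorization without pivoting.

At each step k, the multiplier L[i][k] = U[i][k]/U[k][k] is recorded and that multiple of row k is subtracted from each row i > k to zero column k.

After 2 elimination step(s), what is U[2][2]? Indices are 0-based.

U[2][2] = 5

k=0: U[0][0]=8
  eliminate (1,0): mult=10, new row 1: (0, 11, 0, 10); set L[1][0]=10
  eliminate (2,0): mult=10, new row 2: (0, 11, 5, 10); set L[2][0]=10
  eliminate (3,0): mult=10, new row 3: (0, 4, 9, 5); set L[3][0]=10
k=1: U[1][1]=11
  eliminate (2,1): mult=1, new row 2: (0, 0, 5, 0); set L[2][1]=1
  eliminate (3,1): mult=11, new row 3: (0, 0, 9, 12); set L[3][1]=11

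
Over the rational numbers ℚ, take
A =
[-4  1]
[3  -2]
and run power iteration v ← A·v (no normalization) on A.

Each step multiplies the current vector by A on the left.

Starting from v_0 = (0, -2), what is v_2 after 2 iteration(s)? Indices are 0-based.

v_0 = (0, -2).
v_1 = A·v_0 = (-2, 4).
v_2 = A·v_1 = (12, -14).

v_2 = (12, -14)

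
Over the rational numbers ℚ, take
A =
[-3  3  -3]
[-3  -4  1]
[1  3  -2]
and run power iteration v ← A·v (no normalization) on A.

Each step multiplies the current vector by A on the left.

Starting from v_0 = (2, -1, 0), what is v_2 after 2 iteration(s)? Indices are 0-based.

v_0 = (2, -1, 0).
v_1 = A·v_0 = (-9, -2, -1).
v_2 = A·v_1 = (24, 34, -13).

v_2 = (24, 34, -13)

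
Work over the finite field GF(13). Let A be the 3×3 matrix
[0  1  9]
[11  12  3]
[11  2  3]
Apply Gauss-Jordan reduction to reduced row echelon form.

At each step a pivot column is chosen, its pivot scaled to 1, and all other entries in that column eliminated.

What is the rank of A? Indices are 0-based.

pivot(0,0): swap R0↔R1
pivot(0,0)=11: scale R0 → (1, 7, 5)
  clear (2,0): R2 −= (11)R0 → (0, 3, 0)
pivot(1,1)=1: scale R1 → (0, 1, 9)
  clear (0,1): R0 −= (7)R1 → (1, 0, 7)
  clear (2,1): R2 −= (3)R1 → (0, 0, 12)
pivot(2,2)=12: scale R2 → (0, 0, 1)
  clear (0,2): R0 −= (7)R2 → (1, 0, 0)
  clear (1,2): R1 −= (9)R2 → (0, 1, 0)

rank = 3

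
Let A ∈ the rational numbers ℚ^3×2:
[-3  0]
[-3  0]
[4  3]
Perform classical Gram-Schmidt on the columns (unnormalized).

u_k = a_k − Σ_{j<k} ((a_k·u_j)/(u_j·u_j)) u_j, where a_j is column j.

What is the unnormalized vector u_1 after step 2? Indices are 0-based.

Step 1: u_0 = a_0 = (-3, -3, 4).
Step 2: u_1 = a_1 − (6/17)·u_0 = (18/17, 18/17, 27/17).

u_1 = (18/17, 18/17, 27/17)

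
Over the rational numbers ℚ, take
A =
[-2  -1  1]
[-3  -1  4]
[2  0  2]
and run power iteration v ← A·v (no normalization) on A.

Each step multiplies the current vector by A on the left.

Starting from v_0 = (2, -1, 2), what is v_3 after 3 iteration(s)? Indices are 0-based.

v_3 = (-32, 3, 42)

v_0 = (2, -1, 2).
v_1 = A·v_0 = (-1, 3, 8).
v_2 = A·v_1 = (7, 32, 14).
v_3 = A·v_2 = (-32, 3, 42).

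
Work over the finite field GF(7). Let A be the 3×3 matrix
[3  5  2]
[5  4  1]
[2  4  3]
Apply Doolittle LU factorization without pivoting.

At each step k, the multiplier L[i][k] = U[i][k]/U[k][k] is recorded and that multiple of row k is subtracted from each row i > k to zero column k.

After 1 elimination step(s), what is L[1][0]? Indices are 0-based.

[col 0] pivot 3
  R1 -= 4*R0 → (0, 5, 0)  (L[1][0] := 4)
  R2 -= 3*R0 → (0, 3, 4)  (L[2][0] := 3)

L[1][0] = 4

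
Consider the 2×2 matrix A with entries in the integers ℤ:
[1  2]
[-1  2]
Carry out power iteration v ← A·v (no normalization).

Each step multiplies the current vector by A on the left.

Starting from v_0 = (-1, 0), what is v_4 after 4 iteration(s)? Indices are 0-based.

v_4 = (17, 3)

v_0 = (-1, 0).
v_1 = A·v_0 = (-1, 1).
v_2 = A·v_1 = (1, 3).
v_3 = A·v_2 = (7, 5).
v_4 = A·v_3 = (17, 3).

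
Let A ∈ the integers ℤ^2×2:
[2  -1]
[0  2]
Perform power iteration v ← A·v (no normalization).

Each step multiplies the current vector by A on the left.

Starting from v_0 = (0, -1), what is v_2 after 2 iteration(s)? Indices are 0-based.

v_2 = (4, -4)

v_0 = (0, -1).
v_1 = A·v_0 = (1, -2).
v_2 = A·v_1 = (4, -4).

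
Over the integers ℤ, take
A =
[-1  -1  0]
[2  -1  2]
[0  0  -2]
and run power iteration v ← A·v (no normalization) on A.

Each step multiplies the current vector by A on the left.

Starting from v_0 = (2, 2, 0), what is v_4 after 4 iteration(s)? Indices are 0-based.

v_0 = (2, 2, 0).
v_1 = A·v_0 = (-4, 2, 0).
v_2 = A·v_1 = (2, -10, 0).
v_3 = A·v_2 = (8, 14, 0).
v_4 = A·v_3 = (-22, 2, 0).

v_4 = (-22, 2, 0)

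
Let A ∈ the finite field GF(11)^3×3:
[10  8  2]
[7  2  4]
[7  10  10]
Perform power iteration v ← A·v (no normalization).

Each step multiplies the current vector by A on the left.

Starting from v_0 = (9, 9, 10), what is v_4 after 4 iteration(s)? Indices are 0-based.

v_0 = (9, 9, 10).
v_1 = A·v_0 = (6, 0, 0).
v_2 = A·v_1 = (5, 9, 9).
v_3 = A·v_2 = (8, 1, 6).
v_4 = A·v_3 = (1, 5, 5).

v_4 = (1, 5, 5)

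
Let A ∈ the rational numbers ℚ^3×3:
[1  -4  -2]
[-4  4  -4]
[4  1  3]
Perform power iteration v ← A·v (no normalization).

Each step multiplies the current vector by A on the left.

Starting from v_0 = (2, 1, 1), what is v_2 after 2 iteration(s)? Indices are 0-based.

v_2 = (4, -64, 12)

v_0 = (2, 1, 1).
v_1 = A·v_0 = (-4, -8, 12).
v_2 = A·v_1 = (4, -64, 12).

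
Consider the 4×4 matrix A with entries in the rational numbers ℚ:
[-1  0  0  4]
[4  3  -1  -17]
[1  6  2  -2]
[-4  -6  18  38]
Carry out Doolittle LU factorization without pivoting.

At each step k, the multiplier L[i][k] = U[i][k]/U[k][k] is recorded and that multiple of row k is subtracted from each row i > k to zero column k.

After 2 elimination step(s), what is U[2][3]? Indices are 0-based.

U[2][3] = 4

[col 0] pivot -1
  R1 -= -4*R0 → (0, 3, -1, -1)  (L[1][0] := -4)
  R2 -= -1*R0 → (0, 6, 2, 2)  (L[2][0] := -1)
  R3 -= 4*R0 → (0, -6, 18, 22)  (L[3][0] := 4)
[col 1] pivot 3
  R2 -= 2*R1 → (0, 0, 4, 4)  (L[2][1] := 2)
  R3 -= -2*R1 → (0, 0, 16, 20)  (L[3][1] := -2)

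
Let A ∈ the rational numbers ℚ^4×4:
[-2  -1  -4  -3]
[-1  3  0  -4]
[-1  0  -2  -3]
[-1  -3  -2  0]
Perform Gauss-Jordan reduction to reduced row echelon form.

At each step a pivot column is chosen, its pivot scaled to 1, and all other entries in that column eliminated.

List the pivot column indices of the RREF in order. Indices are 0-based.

[1] R0 /= -2  ⇒  (1, 1/2, 2, 3/2)
     R1 -= -1·R0  ⇒  (0, 7/2, 2, -5/2)
     R2 -= -1·R0  ⇒  (0, 1/2, 0, -3/2)
     R3 -= -1·R0  ⇒  (0, -5/2, 0, 3/2)
[2] R1 /= 7/2  ⇒  (0, 1, 4/7, -5/7)
     R0 -= 1/2·R1  ⇒  (1, 0, 12/7, 13/7)
     R2 -= 1/2·R1  ⇒  (0, 0, -2/7, -8/7)
     R3 -= -5/2·R1  ⇒  (0, 0, 10/7, -2/7)
[3] R2 /= -2/7  ⇒  (0, 0, 1, 4)
     R0 -= 12/7·R2  ⇒  (1, 0, 0, -5)
     R1 -= 4/7·R2  ⇒  (0, 1, 0, -3)
     R3 -= 10/7·R2  ⇒  (0, 0, 0, -6)
[4] R3 /= -6  ⇒  (0, 0, 0, 1)
     R0 -= -5·R3  ⇒  (1, 0, 0, 0)
     R1 -= -3·R3  ⇒  (0, 1, 0, 0)
     R2 -= 4·R3  ⇒  (0, 0, 1, 0)

pivot columns: 0, 1, 2, 3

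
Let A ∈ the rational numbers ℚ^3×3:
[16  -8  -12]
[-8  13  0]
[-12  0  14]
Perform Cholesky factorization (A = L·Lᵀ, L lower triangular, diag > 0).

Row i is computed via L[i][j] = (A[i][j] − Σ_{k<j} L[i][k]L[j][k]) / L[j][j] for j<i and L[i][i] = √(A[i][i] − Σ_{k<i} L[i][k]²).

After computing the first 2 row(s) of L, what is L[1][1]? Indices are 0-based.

L[1][1] = 3

Step 1: L[0][0] = √(16) = 4.
  L[1][0] = (-8) / L[0][0] = -2.
Step 2: L[1][1] = √(9) = 3.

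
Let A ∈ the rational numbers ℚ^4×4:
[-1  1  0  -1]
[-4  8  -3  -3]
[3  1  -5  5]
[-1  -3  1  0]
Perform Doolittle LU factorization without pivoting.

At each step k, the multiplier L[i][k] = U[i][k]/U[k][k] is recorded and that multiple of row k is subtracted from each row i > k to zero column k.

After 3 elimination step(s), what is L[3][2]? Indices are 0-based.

L[3][2] = 1

Step 1: pivot at (0,0) is -1.
  row1 ← row1 − (4)·row0  ⇒  L[1][0]=4, U row1=(0, 4, -3, 1)
  row2 ← row2 − (-3)·row0  ⇒  L[2][0]=-3, U row2=(0, 4, -5, 2)
  row3 ← row3 − (1)·row0  ⇒  L[3][0]=1, U row3=(0, -4, 1, 1)
Step 2: pivot at (1,1) is 4.
  row2 ← row2 − (1)·row1  ⇒  L[2][1]=1, U row2=(0, 0, -2, 1)
  row3 ← row3 − (-1)·row1  ⇒  L[3][1]=-1, U row3=(0, 0, -2, 2)
Step 3: pivot at (2,2) is -2.
  row3 ← row3 − (1)·row2  ⇒  L[3][2]=1, U row3=(0, 0, 0, 1)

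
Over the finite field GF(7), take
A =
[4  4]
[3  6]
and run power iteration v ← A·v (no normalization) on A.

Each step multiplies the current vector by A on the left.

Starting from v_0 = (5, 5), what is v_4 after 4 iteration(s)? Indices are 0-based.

v_4 = (4, 3)

v_0 = (5, 5).
v_1 = A·v_0 = (5, 3).
v_2 = A·v_1 = (4, 5).
v_3 = A·v_2 = (1, 0).
v_4 = A·v_3 = (4, 3).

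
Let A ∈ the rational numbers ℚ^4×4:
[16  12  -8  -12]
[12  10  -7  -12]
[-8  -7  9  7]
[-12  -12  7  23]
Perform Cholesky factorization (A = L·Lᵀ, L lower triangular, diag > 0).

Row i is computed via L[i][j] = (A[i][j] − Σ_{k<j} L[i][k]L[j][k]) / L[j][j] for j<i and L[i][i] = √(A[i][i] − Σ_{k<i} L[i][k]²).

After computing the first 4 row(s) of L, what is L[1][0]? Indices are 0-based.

Step 1: L[0][0] = √(16) = 4.
  L[1][0] = (12) / L[0][0] = 3.
Step 2: L[1][1] = √(1) = 1.
  L[2][0] = (-8) / L[0][0] = -2.
  L[2][1] = (-1) / L[1][1] = -1.
Step 3: L[2][2] = √(4) = 2.
  L[3][0] = (-12) / L[0][0] = -3.
  L[3][1] = (-3) / L[1][1] = -3.
  L[3][2] = (-2) / L[2][2] = -1.
Step 4: L[3][3] = √(4) = 2.

L[1][0] = 3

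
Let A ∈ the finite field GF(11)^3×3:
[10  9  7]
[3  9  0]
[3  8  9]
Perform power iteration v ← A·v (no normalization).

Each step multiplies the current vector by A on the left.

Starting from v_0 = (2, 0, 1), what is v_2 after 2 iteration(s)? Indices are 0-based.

v_2 = (0, 3, 0)

v_0 = (2, 0, 1).
v_1 = A·v_0 = (5, 6, 4).
v_2 = A·v_1 = (0, 3, 0).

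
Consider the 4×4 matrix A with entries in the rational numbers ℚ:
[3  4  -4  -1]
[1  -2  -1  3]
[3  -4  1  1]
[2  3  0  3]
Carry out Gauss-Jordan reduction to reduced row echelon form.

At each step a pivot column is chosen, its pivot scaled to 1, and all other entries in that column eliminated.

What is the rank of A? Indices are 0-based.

rank = 4

step 1: normalize row 0 (÷3) = (1, 4/3, -4/3, -1/3)
  row 1: subtract 1×row0 = (0, -10/3, 1/3, 10/3)
  row 2: subtract 3×row0 = (0, -8, 5, 2)
  row 3: subtract 2×row0 = (0, 1/3, 8/3, 11/3)
step 2: normalize row 1 (÷-10/3) = (0, 1, -1/10, -1)
  row 0: subtract 4/3×row1 = (1, 0, -6/5, 1)
  row 2: subtract -8×row1 = (0, 0, 21/5, -6)
  row 3: subtract 1/3×row1 = (0, 0, 27/10, 4)
step 3: normalize row 2 (÷21/5) = (0, 0, 1, -10/7)
  row 0: subtract -6/5×row2 = (1, 0, 0, -5/7)
  row 1: subtract -1/10×row2 = (0, 1, 0, -8/7)
  row 3: subtract 27/10×row2 = (0, 0, 0, 55/7)
step 4: normalize row 3 (÷55/7) = (0, 0, 0, 1)
  row 0: subtract -5/7×row3 = (1, 0, 0, 0)
  row 1: subtract -8/7×row3 = (0, 1, 0, 0)
  row 2: subtract -10/7×row3 = (0, 0, 1, 0)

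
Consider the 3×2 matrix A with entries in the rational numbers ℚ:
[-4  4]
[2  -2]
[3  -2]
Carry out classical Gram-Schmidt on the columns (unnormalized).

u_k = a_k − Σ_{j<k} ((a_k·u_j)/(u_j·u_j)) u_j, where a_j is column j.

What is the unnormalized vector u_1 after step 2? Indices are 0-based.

u_1 = (12/29, -6/29, 20/29)

Step 1: u_0 = a_0 = (-4, 2, 3).
Step 2: u_1 = a_1 − (-26/29)·u_0 = (12/29, -6/29, 20/29).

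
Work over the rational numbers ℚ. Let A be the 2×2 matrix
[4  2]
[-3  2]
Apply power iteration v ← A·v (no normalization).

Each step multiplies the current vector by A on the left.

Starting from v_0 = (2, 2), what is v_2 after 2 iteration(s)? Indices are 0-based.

v_0 = (2, 2).
v_1 = A·v_0 = (12, -2).
v_2 = A·v_1 = (44, -40).

v_2 = (44, -40)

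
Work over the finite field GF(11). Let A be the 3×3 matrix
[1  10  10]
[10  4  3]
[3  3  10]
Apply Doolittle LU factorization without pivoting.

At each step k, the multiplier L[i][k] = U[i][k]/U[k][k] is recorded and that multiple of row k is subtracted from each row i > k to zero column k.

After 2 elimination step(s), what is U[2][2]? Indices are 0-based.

Step 1: pivot at (0,0) is 1.
  row1 ← row1 − (10)·row0  ⇒  L[1][0]=10, U row1=(0, 3, 2)
  row2 ← row2 − (3)·row0  ⇒  L[2][0]=3, U row2=(0, 6, 2)
Step 2: pivot at (1,1) is 3.
  row2 ← row2 − (2)·row1  ⇒  L[2][1]=2, U row2=(0, 0, 9)

U[2][2] = 9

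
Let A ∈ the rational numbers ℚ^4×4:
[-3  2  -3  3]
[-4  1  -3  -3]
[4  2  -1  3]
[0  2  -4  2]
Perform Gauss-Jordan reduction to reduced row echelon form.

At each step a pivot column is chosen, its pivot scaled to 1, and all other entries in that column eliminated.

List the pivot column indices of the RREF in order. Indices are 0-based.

[1] R0 /= -3  ⇒  (1, -2/3, 1, -1)
     R1 -= -4·R0  ⇒  (0, -5/3, 1, -7)
     R2 -= 4·R0  ⇒  (0, 14/3, -5, 7)
[2] R1 /= -5/3  ⇒  (0, 1, -3/5, 21/5)
     R0 -= -2/3·R1  ⇒  (1, 0, 3/5, 9/5)
     R2 -= 14/3·R1  ⇒  (0, 0, -11/5, -63/5)
     R3 -= 2·R1  ⇒  (0, 0, -14/5, -32/5)
[3] R2 /= -11/5  ⇒  (0, 0, 1, 63/11)
     R0 -= 3/5·R2  ⇒  (1, 0, 0, -18/11)
     R1 -= -3/5·R2  ⇒  (0, 1, 0, 84/11)
     R3 -= -14/5·R2  ⇒  (0, 0, 0, 106/11)
[4] R3 /= 106/11  ⇒  (0, 0, 0, 1)
     R0 -= -18/11·R3  ⇒  (1, 0, 0, 0)
     R1 -= 84/11·R3  ⇒  (0, 1, 0, 0)
     R2 -= 63/11·R3  ⇒  (0, 0, 1, 0)

pivot columns: 0, 1, 2, 3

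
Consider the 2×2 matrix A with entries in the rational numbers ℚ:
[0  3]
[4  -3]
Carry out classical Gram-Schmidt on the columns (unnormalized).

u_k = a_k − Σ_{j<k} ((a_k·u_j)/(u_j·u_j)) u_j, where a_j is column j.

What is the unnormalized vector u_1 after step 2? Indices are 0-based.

Step 1: u_0 = a_0 = (0, 4).
Step 2: u_1 = a_1 − (-3/4)·u_0 = (3, 0).

u_1 = (3, 0)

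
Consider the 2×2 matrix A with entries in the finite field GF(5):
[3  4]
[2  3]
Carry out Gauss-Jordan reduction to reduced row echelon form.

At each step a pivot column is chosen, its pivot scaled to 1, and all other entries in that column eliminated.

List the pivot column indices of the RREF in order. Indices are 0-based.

pivot(0,0)=3: scale R0 → (1, 3)
  clear (1,0): R1 −= (2)R0 → (0, 2)
pivot(1,1)=2: scale R1 → (0, 1)
  clear (0,1): R0 −= (3)R1 → (1, 0)

pivot columns: 0, 1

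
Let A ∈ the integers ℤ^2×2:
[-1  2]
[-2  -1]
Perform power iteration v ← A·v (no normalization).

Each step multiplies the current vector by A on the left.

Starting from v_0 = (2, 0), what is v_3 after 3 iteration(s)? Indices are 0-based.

v_3 = (22, 4)

v_0 = (2, 0).
v_1 = A·v_0 = (-2, -4).
v_2 = A·v_1 = (-6, 8).
v_3 = A·v_2 = (22, 4).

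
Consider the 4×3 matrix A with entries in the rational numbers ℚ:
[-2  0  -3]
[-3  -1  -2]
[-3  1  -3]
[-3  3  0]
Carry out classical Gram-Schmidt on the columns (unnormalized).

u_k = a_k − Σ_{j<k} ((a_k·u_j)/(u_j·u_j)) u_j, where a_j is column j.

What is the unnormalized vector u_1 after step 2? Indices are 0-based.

u_1 = (-18/31, -58/31, 4/31, 66/31)

Step 1: u_0 = a_0 = (-2, -3, -3, -3).
Step 2: u_1 = a_1 − (-9/31)·u_0 = (-18/31, -58/31, 4/31, 66/31).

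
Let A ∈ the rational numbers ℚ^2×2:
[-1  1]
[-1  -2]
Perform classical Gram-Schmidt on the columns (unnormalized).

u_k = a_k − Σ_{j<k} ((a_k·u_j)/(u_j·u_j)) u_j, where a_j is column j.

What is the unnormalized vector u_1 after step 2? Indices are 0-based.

Step 1: u_0 = a_0 = (-1, -1).
Step 2: u_1 = a_1 − (1/2)·u_0 = (3/2, -3/2).

u_1 = (3/2, -3/2)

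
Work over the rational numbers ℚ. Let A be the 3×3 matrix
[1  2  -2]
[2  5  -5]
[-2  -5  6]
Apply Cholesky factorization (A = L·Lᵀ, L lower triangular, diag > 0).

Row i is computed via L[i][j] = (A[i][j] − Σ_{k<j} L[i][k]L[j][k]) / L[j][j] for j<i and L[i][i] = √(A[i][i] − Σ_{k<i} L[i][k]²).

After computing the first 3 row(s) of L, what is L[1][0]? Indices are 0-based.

Step 1: L[0][0] = √(1) = 1.
  L[1][0] = (2) / L[0][0] = 2.
Step 2: L[1][1] = √(1) = 1.
  L[2][0] = (-2) / L[0][0] = -2.
  L[2][1] = (-1) / L[1][1] = -1.
Step 3: L[2][2] = √(1) = 1.

L[1][0] = 2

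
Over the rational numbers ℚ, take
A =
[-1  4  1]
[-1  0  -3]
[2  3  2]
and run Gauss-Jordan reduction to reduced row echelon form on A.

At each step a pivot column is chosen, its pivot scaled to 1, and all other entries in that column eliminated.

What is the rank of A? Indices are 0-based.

pivot(0,0)=-1: scale R0 → (1, -4, -1)
  clear (1,0): R1 −= (-1)R0 → (0, -4, -4)
  clear (2,0): R2 −= (2)R0 → (0, 11, 4)
pivot(1,1)=-4: scale R1 → (0, 1, 1)
  clear (0,1): R0 −= (-4)R1 → (1, 0, 3)
  clear (2,1): R2 −= (11)R1 → (0, 0, -7)
pivot(2,2)=-7: scale R2 → (0, 0, 1)
  clear (0,2): R0 −= (3)R2 → (1, 0, 0)
  clear (1,2): R1 −= (1)R2 → (0, 1, 0)

rank = 3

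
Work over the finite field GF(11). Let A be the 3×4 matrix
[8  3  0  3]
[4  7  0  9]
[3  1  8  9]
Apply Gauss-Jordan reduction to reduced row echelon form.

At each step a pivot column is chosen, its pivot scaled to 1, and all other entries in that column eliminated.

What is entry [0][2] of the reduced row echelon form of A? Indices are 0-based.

pivot(0,0)=8: scale R0 → (1, 10, 0, 10)
  clear (1,0): R1 −= (4)R0 → (0, 0, 0, 2)
  clear (2,0): R2 −= (3)R0 → (0, 4, 8, 1)
pivot(1,1): swap R1↔R2
pivot(1,1)=4: scale R1 → (0, 1, 2, 3)
  clear (0,1): R0 −= (10)R1 → (1, 0, 2, 2)
col 2: no nonzero at/below row 2; advance.
pivot(2,3)=2: scale R2 → (0, 0, 0, 1)
  clear (0,3): R0 −= (2)R2 → (1, 0, 2, 0)
  clear (1,3): R1 −= (3)R2 → (0, 1, 2, 0)

M[0][2] = 2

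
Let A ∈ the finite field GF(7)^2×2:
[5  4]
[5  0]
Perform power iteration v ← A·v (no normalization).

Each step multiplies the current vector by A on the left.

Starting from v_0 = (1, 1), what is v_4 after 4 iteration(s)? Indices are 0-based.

v_4 = (3, 5)

v_0 = (1, 1).
v_1 = A·v_0 = (2, 5).
v_2 = A·v_1 = (2, 3).
v_3 = A·v_2 = (1, 3).
v_4 = A·v_3 = (3, 5).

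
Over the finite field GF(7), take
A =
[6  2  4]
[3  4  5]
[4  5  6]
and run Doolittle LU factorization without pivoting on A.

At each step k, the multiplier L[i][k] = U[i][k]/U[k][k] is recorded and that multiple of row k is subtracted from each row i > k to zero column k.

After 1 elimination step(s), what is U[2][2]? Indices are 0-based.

U[2][2] = 1

k=0: U[0][0]=6
  eliminate (1,0): mult=4, new row 1: (0, 3, 3); set L[1][0]=4
  eliminate (2,0): mult=3, new row 2: (0, 6, 1); set L[2][0]=3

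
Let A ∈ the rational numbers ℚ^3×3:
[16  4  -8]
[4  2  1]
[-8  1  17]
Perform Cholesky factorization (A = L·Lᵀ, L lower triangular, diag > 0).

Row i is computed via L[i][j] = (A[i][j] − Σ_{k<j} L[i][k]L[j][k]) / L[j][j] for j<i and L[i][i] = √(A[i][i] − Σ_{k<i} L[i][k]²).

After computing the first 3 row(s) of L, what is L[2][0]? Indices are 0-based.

Step 1: L[0][0] = √(16) = 4.
  L[1][0] = (4) / L[0][0] = 1.
Step 2: L[1][1] = √(1) = 1.
  L[2][0] = (-8) / L[0][0] = -2.
  L[2][1] = (3) / L[1][1] = 3.
Step 3: L[2][2] = √(4) = 2.

L[2][0] = -2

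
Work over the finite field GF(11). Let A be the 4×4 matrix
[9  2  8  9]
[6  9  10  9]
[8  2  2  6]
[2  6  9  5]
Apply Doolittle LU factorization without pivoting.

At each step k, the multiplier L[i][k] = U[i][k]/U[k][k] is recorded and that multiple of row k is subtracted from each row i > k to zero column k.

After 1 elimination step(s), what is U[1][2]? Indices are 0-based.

[col 0] pivot 9
  R1 -= 8*R0 → (0, 4, 1, 3)  (L[1][0] := 8)
  R2 -= 7*R0 → (0, 10, 1, 9)  (L[2][0] := 7)
  R3 -= 10*R0 → (0, 8, 6, 3)  (L[3][0] := 10)

U[1][2] = 1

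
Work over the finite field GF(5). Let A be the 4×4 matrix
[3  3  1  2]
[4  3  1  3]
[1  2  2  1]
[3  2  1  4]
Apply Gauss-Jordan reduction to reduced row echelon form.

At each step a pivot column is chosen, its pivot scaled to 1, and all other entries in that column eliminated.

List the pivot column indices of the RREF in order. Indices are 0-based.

pivot columns: 0, 1, 2, 3

[1] R0 /= 3  ⇒  (1, 1, 2, 4)
     R1 -= 4·R0  ⇒  (0, 4, 3, 2)
     R2 -= 1·R0  ⇒  (0, 1, 0, 2)
     R3 -= 3·R0  ⇒  (0, 4, 0, 2)
[2] R1 /= 4  ⇒  (0, 1, 2, 3)
     R0 -= 1·R1  ⇒  (1, 0, 0, 1)
     R2 -= 1·R1  ⇒  (0, 0, 3, 4)
     R3 -= 4·R1  ⇒  (0, 0, 2, 0)
[3] R2 /= 3  ⇒  (0, 0, 1, 3)
     R1 -= 2·R2  ⇒  (0, 1, 0, 2)
     R3 -= 2·R2  ⇒  (0, 0, 0, 4)
[4] R3 /= 4  ⇒  (0, 0, 0, 1)
     R0 -= 1·R3  ⇒  (1, 0, 0, 0)
     R1 -= 2·R3  ⇒  (0, 1, 0, 0)
     R2 -= 3·R3  ⇒  (0, 0, 1, 0)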